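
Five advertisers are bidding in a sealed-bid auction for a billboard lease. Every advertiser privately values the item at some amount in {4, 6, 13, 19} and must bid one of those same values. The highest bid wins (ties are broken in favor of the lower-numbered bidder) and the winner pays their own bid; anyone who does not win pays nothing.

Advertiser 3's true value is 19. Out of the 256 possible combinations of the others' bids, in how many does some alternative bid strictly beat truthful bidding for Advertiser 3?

Others bid (4, 4, 4, 4): truth gives 0; bid 6 gives 13 > 0. Violating.
Others bid (4, 4, 4, 6): truth gives 0; bid 6 gives 13 > 0. Violating.
Others bid (4, 4, 4, 13): truth gives 0; bid 13 gives 6 > 0. Violating.
Others bid (4, 4, 6, 4): truth gives 0; bid 6 gives 13 > 0. Violating.
Others bid (4, 4, 4, 19): truth gives 0; no alternative beats it.
Others bid (4, 4, 6, 19): truth gives 0; no alternative beats it.
(Checking all 256 profiles: 36 have a profitable deviation, 220 do not.)

36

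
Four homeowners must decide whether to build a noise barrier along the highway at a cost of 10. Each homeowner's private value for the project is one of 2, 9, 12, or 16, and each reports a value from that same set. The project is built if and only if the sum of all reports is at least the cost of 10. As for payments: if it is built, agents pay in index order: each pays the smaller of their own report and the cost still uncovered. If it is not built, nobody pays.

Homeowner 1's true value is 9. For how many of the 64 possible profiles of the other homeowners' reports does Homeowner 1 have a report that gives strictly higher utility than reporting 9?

Others report (2, 2, 9): truth gives 0; report 2 gives 7 > 0. Violating.
Others report (2, 2, 12): truth gives 0; report 2 gives 7 > 0. Violating.
Others report (2, 2, 16): truth gives 0; report 2 gives 7 > 0. Violating.
Others report (2, 9, 2): truth gives 0; report 2 gives 7 > 0. Violating.
Others report (2, 2, 2): truth gives 0; no alternative beats it.
(Checking all 64 profiles: 63 have a profitable deviation, 1 does not.)

63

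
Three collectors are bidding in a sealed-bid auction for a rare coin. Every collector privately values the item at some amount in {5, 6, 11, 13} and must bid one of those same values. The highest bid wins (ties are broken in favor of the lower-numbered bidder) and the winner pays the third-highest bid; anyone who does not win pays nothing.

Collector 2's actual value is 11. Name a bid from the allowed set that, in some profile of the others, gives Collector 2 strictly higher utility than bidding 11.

13

Suppose Collector 1 bids 5 and Collector 3 bids 13.
Bid 11: loses, pays 0, utility 0.
Bid 13: wins, pays 5, utility 11 - 5 = 6.
So bidding 13 beats truth here (6 > 0).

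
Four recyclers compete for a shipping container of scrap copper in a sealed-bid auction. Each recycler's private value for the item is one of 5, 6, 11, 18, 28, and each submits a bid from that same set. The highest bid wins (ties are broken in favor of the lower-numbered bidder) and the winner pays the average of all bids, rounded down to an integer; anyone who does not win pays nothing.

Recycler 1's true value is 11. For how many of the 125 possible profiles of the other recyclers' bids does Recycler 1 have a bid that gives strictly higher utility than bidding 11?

Others bid (5, 5, 5): truth gives 5; bid 5 gives 6 > 5. Violating.
Others bid (5, 5, 6): truth gives 5; bid 6 gives 6 > 5. Violating.
Others bid (5, 6, 5): truth gives 5; bid 6 gives 6 > 5. Violating.
Others bid (5, 6, 6): truth gives 4; bid 6 gives 6 > 4. Violating.
Others bid (5, 5, 11): truth gives 3; no alternative beats it.
Others bid (5, 5, 18): truth gives 0; no alternative beats it.
(Checking all 125 profiles: 8 have a profitable deviation, 117 do not.)

8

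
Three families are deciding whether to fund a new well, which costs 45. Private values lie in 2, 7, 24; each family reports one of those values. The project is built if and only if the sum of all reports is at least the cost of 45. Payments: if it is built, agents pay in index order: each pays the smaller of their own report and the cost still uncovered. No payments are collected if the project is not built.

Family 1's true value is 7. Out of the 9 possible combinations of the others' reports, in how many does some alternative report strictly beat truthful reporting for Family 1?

1

Others report (24, 24): truth gives 0; report 2 gives 5 > 0. Violating.
Others report (2, 2): truth gives 0; no alternative beats it.
Others report (2, 7): truth gives 0; no alternative beats it.
(Checking all 9 profiles: 1 has a profitable deviation, 8 do not.)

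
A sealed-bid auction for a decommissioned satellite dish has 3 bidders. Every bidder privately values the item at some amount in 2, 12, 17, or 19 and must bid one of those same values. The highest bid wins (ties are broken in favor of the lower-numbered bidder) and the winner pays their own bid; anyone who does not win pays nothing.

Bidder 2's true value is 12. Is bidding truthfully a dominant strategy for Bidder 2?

Check each profile of the others' bids and compare truth against every alternative bid.
Others bid (2, 2): truth gives 0, best alternative gives 0.
Others bid (2, 12): truth gives 0, best alternative gives 0.
Others bid (2, 17): truth gives 0, best alternative gives 0.
Others bid (2, 19): truth gives 0, best alternative gives 0.
Others bid (12, 2): truth gives 0, best alternative gives 0.
Others bid (12, 12): truth gives 0, best alternative gives 0.
(Remaining 10 profiles checked similarly; truth is weakly best in each.)
In every case the truthful bid is at least as good as any alternative, so it is a dominant strategy.

Yes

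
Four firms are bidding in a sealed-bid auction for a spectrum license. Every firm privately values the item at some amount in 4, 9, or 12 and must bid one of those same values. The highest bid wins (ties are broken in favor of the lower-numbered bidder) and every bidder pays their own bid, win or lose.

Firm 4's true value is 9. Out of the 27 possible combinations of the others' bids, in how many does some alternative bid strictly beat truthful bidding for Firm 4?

Others bid (4, 4, 9): truth gives -9; bid 12 gives -3 > -9. Violating.
Others bid (4, 4, 12): truth gives -9; bid 4 gives -4 > -9. Violating.
Others bid (4, 9, 4): truth gives -9; bid 12 gives -3 > -9. Violating.
Others bid (4, 9, 9): truth gives -9; bid 12 gives -3 > -9. Violating.
Others bid (4, 4, 4): truth gives 0; no alternative beats it.
(Checking all 27 profiles: 26 have a profitable deviation, 1 does not.)

26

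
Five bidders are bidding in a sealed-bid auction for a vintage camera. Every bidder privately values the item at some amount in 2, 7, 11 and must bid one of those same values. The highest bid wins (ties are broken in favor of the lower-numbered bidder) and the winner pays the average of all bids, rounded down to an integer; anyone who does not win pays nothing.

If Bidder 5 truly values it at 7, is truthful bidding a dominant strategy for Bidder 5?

Consider the case where Bidder 1 bids 2, Bidder 2 bids 2, Bidder 3 bids 2 and Bidder 4 bids 7.
Truthful bid 7: loses, pays 0, utility 0.
Bid 11 instead: wins, pays 4, utility 7 - 4 = 3.
Since 3 > 0, bidding 11 is strictly better here, so truthful bidding is not dominant.

No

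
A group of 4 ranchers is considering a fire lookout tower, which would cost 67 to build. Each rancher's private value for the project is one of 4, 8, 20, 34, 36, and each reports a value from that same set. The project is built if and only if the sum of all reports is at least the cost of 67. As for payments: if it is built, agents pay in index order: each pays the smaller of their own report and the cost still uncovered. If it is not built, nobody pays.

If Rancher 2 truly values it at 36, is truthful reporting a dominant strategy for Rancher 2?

Consider the case where Rancher 1 reports 4, Rancher 3 reports 4 and Rancher 4 reports 34.
Truthful report 36: project built, pays 36, utility 36 - 36 = 0.
Report 34 instead: project built, pays 34, utility 36 - 34 = 2.
Since 2 > 0, reporting 34 is strictly better here, so truthful reporting is not dominant.

No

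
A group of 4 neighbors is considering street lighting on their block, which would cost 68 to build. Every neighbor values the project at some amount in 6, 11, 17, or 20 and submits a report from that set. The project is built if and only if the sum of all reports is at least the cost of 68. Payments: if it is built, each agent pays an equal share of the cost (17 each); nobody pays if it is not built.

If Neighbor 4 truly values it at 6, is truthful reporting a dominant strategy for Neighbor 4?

Yes

Check each profile of the others' reports and compare truth against every alternative report.
Others report (17, 20, 20): truth gives 0, best alternative gives -11.
Others report (20, 17, 20): truth gives 0, best alternative gives -11.
Others report (20, 20, 17): truth gives 0, best alternative gives -11.
Others report (20, 20, 20): truth gives 0, best alternative gives -11.
Others report (6, 6, 6): truth gives 0, best alternative gives 0.
Others report (6, 6, 11): truth gives 0, best alternative gives 0.
(Remaining 58 profiles checked similarly; truth is weakly best in each.)
In every case the truthful report is at least as good as any alternative, so it is a dominant strategy.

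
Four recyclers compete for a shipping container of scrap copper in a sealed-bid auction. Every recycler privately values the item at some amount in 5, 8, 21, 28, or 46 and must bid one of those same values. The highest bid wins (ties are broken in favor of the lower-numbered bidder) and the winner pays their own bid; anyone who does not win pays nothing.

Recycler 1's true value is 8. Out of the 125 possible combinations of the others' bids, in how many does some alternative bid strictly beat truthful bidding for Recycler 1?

1

Others bid (5, 5, 5): truth gives 0; bid 5 gives 3 > 0. Violating.
Others bid (5, 5, 8): truth gives 0; no alternative beats it.
Others bid (5, 5, 21): truth gives 0; no alternative beats it.
(Checking all 125 profiles: 1 has a profitable deviation, 124 do not.)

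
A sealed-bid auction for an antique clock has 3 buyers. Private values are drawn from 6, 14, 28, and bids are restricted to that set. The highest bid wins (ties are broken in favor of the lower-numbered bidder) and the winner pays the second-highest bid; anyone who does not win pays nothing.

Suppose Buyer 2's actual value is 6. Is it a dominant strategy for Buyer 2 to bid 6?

Yes

Check each profile of the others' bids and compare truth against every alternative bid.
Others bid (6, 14): truth gives 0, best alternative gives -8.
Others bid (6, 6): truth gives 0, best alternative gives 0.
Others bid (6, 28): truth gives 0, best alternative gives 0.
Others bid (14, 6): truth gives 0, best alternative gives 0.
Others bid (14, 14): truth gives 0, best alternative gives 0.
Others bid (14, 28): truth gives 0, best alternative gives 0.
(Remaining 3 profiles checked similarly; truth is weakly best in each.)
In every case the truthful bid is at least as good as any alternative, so it is a dominant strategy.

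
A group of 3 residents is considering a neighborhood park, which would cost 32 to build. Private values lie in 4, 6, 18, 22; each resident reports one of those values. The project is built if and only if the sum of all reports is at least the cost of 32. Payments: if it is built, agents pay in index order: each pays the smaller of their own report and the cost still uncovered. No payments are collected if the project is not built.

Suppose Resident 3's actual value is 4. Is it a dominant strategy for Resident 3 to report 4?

Check each profile of the others' reports and compare truth against every alternative report.
Others report (4, 22): truth gives 0, best alternative gives -2.
Others report (22, 4): truth gives 0, best alternative gives -2.
Others report (18, 18): truth gives 4, best alternative gives 4.
Others report (18, 22): truth gives 4, best alternative gives 4.
Others report (22, 18): truth gives 4, best alternative gives 4.
Others report (22, 22): truth gives 4, best alternative gives 4.
(Remaining 10 profiles checked similarly; truth is weakly best in each.)
In every case the truthful report is at least as good as any alternative, so it is a dominant strategy.

Yes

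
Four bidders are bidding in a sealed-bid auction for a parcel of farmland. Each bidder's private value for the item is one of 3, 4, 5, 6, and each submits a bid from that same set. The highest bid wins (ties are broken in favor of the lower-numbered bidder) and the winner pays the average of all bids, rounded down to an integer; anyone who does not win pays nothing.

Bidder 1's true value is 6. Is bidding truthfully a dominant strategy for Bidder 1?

Consider the case where Bidder 2 bids 3, Bidder 3 bids 3 and Bidder 4 bids 4.
Truthful bid 6: wins, pays 4, utility 6 - 4 = 2.
Bid 4 instead: wins, pays 3, utility 6 - 3 = 3.
Since 3 > 2, bidding 4 is strictly better here, so truthful bidding is not dominant.

No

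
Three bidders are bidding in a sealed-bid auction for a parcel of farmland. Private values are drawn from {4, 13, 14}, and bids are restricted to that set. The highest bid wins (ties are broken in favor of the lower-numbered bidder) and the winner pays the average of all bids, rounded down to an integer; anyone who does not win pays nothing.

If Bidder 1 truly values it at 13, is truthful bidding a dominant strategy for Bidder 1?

No

Consider the case where Bidder 2 bids 4 and Bidder 3 bids 4.
Truthful bid 13: wins, pays 7, utility 13 - 7 = 6.
Bid 4 instead: wins, pays 4, utility 13 - 4 = 9.
Since 9 > 6, bidding 4 is strictly better here, so truthful bidding is not dominant.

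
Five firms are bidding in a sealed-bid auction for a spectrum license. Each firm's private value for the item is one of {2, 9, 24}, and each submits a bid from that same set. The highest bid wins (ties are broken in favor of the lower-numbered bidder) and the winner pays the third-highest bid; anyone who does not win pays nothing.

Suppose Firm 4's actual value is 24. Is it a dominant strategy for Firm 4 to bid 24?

Check each profile of the others' bids and compare truth against every alternative bid.
Others bid (2, 2, 2, 24): truth gives 22, best alternative gives 0.
Others bid (2, 2, 9, 2): truth gives 22, best alternative gives 0.
Others bid (2, 9, 2, 2): truth gives 22, best alternative gives 0.
Others bid (9, 2, 2, 2): truth gives 22, best alternative gives 0.
Others bid (2, 2, 9, 9): truth gives 15, best alternative gives 0.
Others bid (2, 2, 9, 24): truth gives 15, best alternative gives 0.
(Remaining 75 profiles checked similarly; truth is weakly best in each.)
In every case the truthful bid is at least as good as any alternative, so it is a dominant strategy.

Yes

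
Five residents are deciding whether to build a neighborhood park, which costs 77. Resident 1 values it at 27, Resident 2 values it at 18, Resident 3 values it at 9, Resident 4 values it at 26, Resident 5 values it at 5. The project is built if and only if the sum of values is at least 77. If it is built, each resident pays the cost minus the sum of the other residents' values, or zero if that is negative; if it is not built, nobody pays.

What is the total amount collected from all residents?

Total value 85 ≥ cost 77, so it is built.
Resident 1: others sum to 58; max(0, 77 - 58) = 19.
Resident 2: others sum to 67; max(0, 77 - 67) = 10.
Resident 3: others sum to 76; max(0, 77 - 76) = 1.
Resident 4: others sum to 59; max(0, 77 - 59) = 18.
Resident 5: others sum to 80; max(0, 77 - 80) = 0.
Total collected = 19 + 10 + 1 + 18 + 0 = 48.

48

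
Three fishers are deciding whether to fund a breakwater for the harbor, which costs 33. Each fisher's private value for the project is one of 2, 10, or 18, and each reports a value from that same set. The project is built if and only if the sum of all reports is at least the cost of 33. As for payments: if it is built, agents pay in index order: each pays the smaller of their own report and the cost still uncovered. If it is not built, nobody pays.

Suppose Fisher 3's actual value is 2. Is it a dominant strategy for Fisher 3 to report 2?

Check each profile of the others' reports and compare truth against every alternative report.
Others report (10, 18): truth gives 0, best alternative gives -3.
Others report (18, 10): truth gives 0, best alternative gives -3.
Others report (18, 18): truth gives 2, best alternative gives 2.
Others report (2, 2): truth gives 0, best alternative gives 0.
Others report (2, 10): truth gives 0, best alternative gives 0.
Others report (2, 18): truth gives 0, best alternative gives 0.
(Remaining 3 profiles checked similarly; truth is weakly best in each.)
In every case the truthful report is at least as good as any alternative, so it is a dominant strategy.

Yes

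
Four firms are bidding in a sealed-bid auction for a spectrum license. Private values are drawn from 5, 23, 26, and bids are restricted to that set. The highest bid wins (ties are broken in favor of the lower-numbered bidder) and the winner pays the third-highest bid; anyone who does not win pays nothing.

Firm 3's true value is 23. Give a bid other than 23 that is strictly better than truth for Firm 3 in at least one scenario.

Suppose Firm 1 bids 5, Firm 2 bids 5 and Firm 4 bids 26.
Bid 23: loses, pays 0, utility 0.
Bid 26: wins, pays 5, utility 23 - 5 = 18.
So bidding 26 beats truth here (18 > 0).

26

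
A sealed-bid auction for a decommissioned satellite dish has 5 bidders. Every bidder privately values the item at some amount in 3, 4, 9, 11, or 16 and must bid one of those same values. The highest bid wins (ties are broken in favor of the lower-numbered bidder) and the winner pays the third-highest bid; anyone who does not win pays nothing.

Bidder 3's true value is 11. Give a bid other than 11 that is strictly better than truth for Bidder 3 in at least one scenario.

Suppose Bidder 1 bids 3, Bidder 2 bids 3, Bidder 4 bids 3 and Bidder 5 bids 16.
Bid 11: loses, pays 0, utility 0.
Bid 16: wins, pays 3, utility 11 - 3 = 8.
So bidding 16 beats truth here (8 > 0).

16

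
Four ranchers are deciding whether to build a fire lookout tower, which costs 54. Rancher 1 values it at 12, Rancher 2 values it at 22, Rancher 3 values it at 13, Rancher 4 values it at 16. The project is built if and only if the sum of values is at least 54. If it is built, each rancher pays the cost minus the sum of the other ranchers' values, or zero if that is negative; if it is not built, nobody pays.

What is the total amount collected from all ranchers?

Total value 63 ≥ cost 54, so it is built.
Rancher 1: others sum to 51; max(0, 54 - 51) = 3.
Rancher 2: others sum to 41; max(0, 54 - 41) = 13.
Rancher 3: others sum to 50; max(0, 54 - 50) = 4.
Rancher 4: others sum to 47; max(0, 54 - 47) = 7.
Total collected = 3 + 13 + 4 + 7 = 27.

27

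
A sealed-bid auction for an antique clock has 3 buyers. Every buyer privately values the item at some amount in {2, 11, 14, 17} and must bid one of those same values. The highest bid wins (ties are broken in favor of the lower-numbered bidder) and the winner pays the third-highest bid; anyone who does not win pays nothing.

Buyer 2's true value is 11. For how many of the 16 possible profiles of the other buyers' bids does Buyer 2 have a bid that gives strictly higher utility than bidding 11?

4

Others bid (2, 14): truth gives 0; bid 14 gives 9 > 0. Violating.
Others bid (2, 17): truth gives 0; bid 17 gives 9 > 0. Violating.
Others bid (11, 2): truth gives 0; bid 14 gives 9 > 0. Violating.
Others bid (14, 2): truth gives 0; bid 17 gives 9 > 0. Violating.
Others bid (2, 2): truth gives 9; no alternative beats it.
Others bid (2, 11): truth gives 9; no alternative beats it.
(Checking all 16 profiles: 4 have a profitable deviation, 12 do not.)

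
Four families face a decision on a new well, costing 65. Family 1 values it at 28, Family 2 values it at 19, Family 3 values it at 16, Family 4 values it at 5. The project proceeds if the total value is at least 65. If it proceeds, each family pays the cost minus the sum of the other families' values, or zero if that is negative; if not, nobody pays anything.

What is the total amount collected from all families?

56

Total value 68 ≥ cost 65, so it is built.
Family 1: others sum to 40; max(0, 65 - 40) = 25.
Family 2: others sum to 49; max(0, 65 - 49) = 16.
Family 3: others sum to 52; max(0, 65 - 52) = 13.
Family 4: others sum to 63; max(0, 65 - 63) = 2.
Total collected = 25 + 16 + 13 + 2 = 56.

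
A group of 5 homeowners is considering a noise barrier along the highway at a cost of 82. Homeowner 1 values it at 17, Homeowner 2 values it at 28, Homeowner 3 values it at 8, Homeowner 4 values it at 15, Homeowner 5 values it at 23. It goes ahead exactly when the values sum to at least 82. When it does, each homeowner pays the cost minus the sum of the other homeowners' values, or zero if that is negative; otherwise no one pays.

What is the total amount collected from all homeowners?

Total value 91 ≥ cost 82, so it is built.
Homeowner 1: others sum to 74; max(0, 82 - 74) = 8.
Homeowner 2: others sum to 63; max(0, 82 - 63) = 19.
Homeowner 3: others sum to 83; max(0, 82 - 83) = 0.
Homeowner 4: others sum to 76; max(0, 82 - 76) = 6.
Homeowner 5: others sum to 68; max(0, 82 - 68) = 14.
Total collected = 8 + 19 + 0 + 6 + 14 = 47.

47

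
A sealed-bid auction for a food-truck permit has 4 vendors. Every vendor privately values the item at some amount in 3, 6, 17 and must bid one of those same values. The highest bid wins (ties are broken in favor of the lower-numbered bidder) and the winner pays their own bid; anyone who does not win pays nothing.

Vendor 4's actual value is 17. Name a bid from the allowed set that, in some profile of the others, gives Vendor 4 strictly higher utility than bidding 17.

6

Suppose Vendor 1 bids 3, Vendor 2 bids 3 and Vendor 3 bids 3.
Bid 17: wins, pays 17, utility 17 - 17 = 0.
Bid 6: wins, pays 6, utility 17 - 6 = 11.
So bidding 6 beats truth here (11 > 0).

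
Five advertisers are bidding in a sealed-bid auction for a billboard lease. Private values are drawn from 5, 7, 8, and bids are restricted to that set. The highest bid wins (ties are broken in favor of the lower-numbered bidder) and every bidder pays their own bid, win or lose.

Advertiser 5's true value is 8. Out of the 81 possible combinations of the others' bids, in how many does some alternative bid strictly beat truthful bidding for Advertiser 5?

66

Others bid (5, 5, 5, 5): truth gives 0; bid 7 gives 1 > 0. Violating.
Others bid (5, 5, 5, 8): truth gives -8; bid 5 gives -5 > -8. Violating.
Others bid (5, 5, 7, 8): truth gives -8; bid 5 gives -5 > -8. Violating.
Others bid (5, 5, 8, 5): truth gives -8; bid 5 gives -5 > -8. Violating.
Others bid (5, 5, 5, 7): truth gives 0; no alternative beats it.
Others bid (5, 5, 7, 5): truth gives 0; no alternative beats it.
(Checking all 81 profiles: 66 have a profitable deviation, 15 do not.)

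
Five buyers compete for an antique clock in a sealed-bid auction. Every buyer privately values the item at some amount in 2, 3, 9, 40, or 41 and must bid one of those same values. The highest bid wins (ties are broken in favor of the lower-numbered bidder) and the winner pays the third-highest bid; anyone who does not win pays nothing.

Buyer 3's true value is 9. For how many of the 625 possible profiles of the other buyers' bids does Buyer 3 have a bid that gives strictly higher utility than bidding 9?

Others bid (2, 2, 2, 40): truth gives 0; bid 40 gives 7 > 0. Violating.
Others bid (2, 2, 2, 41): truth gives 0; bid 41 gives 7 > 0. Violating.
Others bid (2, 2, 3, 40): truth gives 0; bid 40 gives 6 > 0. Violating.
Others bid (2, 2, 3, 41): truth gives 0; bid 41 gives 6 > 0. Violating.
Others bid (2, 2, 2, 2): truth gives 7; no alternative beats it.
Others bid (2, 2, 2, 3): truth gives 7; no alternative beats it.
(Checking all 625 profiles: 64 have a profitable deviation, 561 do not.)

64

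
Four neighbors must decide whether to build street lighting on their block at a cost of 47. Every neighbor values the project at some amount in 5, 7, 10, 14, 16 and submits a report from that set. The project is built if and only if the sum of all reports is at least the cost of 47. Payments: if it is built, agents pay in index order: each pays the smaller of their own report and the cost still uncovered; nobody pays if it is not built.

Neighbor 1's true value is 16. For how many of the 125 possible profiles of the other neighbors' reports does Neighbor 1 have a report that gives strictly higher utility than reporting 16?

56

Others report (5, 14, 14): truth gives 0; report 14 gives 2 > 0. Violating.
Others report (5, 14, 16): truth gives 0; report 14 gives 2 > 0. Violating.
Others report (5, 16, 14): truth gives 0; report 14 gives 2 > 0. Violating.
Others report (5, 16, 16): truth gives 0; report 10 gives 6 > 0. Violating.
Others report (5, 5, 5): truth gives 0; no alternative beats it.
Others report (5, 5, 7): truth gives 0; no alternative beats it.
(Checking all 125 profiles: 56 have a profitable deviation, 69 do not.)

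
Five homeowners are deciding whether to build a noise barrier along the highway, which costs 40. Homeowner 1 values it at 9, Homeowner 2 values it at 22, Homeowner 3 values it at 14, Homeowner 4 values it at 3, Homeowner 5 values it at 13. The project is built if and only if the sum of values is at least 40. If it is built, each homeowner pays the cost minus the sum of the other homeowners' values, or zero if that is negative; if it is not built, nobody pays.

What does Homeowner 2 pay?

Total value 61 ≥ cost 40, so the project is built.
The other homeowners' values sum to 39.
Cost minus that sum is 40 - 39 = 1.

1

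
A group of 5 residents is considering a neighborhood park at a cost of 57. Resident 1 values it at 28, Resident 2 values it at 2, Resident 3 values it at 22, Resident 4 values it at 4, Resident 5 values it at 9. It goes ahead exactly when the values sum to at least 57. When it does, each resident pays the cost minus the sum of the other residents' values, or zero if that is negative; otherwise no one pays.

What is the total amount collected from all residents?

Total value 65 ≥ cost 57, so it is built.
Resident 1: others sum to 37; max(0, 57 - 37) = 20.
Resident 2: others sum to 63; max(0, 57 - 63) = 0.
Resident 3: others sum to 43; max(0, 57 - 43) = 14.
Resident 4: others sum to 61; max(0, 57 - 61) = 0.
Resident 5: others sum to 56; max(0, 57 - 56) = 1.
Total collected = 20 + 0 + 14 + 0 + 1 = 35.

35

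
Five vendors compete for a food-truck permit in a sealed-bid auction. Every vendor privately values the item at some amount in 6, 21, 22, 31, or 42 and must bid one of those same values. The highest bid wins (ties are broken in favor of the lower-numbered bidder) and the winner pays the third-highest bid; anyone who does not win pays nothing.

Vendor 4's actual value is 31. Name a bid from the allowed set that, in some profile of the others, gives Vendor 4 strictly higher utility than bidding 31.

Suppose Vendor 1 bids 6, Vendor 2 bids 6, Vendor 3 bids 6 and Vendor 5 bids 42.
Bid 31: loses, pays 0, utility 0.
Bid 42: wins, pays 6, utility 31 - 6 = 25.
So bidding 42 beats truth here (25 > 0).

42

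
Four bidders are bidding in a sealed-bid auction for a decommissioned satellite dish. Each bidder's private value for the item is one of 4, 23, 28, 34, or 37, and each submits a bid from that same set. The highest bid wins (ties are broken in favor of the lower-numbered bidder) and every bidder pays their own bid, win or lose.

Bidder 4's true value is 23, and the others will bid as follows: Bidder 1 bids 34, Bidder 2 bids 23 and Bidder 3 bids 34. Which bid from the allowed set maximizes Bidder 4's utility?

Bid 4: loses but pays 4, utility -4.
Bid 23: loses but pays 23, utility -23.
Bid 28: loses but pays 28, utility -28.
Bid 34: loses but pays 34, utility -34.
Bid 37: wins, pays 37, utility 23 - 37 = -14.
The best choice is 4 with utility -4.

4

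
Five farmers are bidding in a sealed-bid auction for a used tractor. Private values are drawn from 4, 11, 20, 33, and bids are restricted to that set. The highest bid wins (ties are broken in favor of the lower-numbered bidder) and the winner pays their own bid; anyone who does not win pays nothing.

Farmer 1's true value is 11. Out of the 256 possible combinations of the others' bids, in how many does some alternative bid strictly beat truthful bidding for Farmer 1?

1

Others bid (4, 4, 4, 4): truth gives 0; bid 4 gives 7 > 0. Violating.
Others bid (4, 4, 4, 11): truth gives 0; no alternative beats it.
Others bid (4, 4, 4, 20): truth gives 0; no alternative beats it.
(Checking all 256 profiles: 1 has a profitable deviation, 255 do not.)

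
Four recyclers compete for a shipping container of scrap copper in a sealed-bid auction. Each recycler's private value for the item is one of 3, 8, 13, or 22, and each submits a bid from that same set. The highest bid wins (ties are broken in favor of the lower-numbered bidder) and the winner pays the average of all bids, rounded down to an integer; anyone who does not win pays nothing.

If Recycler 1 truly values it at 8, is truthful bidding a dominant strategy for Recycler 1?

No

Consider the case where Recycler 2 bids 3, Recycler 3 bids 3 and Recycler 4 bids 3.
Truthful bid 8: wins, pays 4, utility 8 - 4 = 4.
Bid 3 instead: wins, pays 3, utility 8 - 3 = 5.
Since 5 > 4, bidding 3 is strictly better here, so truthful bidding is not dominant.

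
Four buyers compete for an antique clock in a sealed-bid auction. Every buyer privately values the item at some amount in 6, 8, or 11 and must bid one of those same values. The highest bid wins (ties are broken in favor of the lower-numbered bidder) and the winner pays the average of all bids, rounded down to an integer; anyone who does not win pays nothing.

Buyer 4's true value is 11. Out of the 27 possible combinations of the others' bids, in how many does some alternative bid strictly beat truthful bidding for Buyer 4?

Others bid (6, 6, 6): truth gives 4; bid 8 gives 5 > 4. Violating.
Others bid (6, 6, 8): truth gives 4; no alternative beats it.
Others bid (6, 6, 11): truth gives 0; no alternative beats it.
(Checking all 27 profiles: 1 has a profitable deviation, 26 do not.)

1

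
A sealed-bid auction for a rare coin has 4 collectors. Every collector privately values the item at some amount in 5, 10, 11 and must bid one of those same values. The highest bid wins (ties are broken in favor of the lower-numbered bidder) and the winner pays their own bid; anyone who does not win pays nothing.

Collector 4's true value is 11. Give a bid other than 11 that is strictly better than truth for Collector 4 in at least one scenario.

Suppose Collector 1 bids 5, Collector 2 bids 5 and Collector 3 bids 5.
Bid 11: wins, pays 11, utility 11 - 11 = 0.
Bid 10: wins, pays 10, utility 11 - 10 = 1.
So bidding 10 beats truth here (1 > 0).

10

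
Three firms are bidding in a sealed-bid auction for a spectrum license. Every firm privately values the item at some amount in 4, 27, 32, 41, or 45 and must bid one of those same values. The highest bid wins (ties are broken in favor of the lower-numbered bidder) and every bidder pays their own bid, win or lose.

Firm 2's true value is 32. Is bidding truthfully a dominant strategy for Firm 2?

Consider the case where Firm 1 bids 4 and Firm 3 bids 4.
Truthful bid 32: wins, pays 32, utility 32 - 32 = 0.
Bid 27 instead: wins, pays 27, utility 32 - 27 = 5.
Since 5 > 0, bidding 27 is strictly better here, so truthful bidding is not dominant.

No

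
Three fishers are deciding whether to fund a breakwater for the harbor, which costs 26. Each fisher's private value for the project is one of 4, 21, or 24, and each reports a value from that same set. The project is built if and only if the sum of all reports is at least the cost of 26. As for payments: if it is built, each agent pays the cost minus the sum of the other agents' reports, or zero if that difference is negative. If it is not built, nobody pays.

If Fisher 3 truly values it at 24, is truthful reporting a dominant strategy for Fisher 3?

Yes

Check each profile of the others' reports and compare truth against every alternative report.
Others report (4, 24): truth gives 24, best alternative gives 24.
Others report (21, 21): truth gives 24, best alternative gives 24.
Others report (21, 24): truth gives 24, best alternative gives 24.
Others report (24, 4): truth gives 24, best alternative gives 24.
Others report (24, 21): truth gives 24, best alternative gives 24.
Others report (24, 24): truth gives 24, best alternative gives 24.
(Remaining 3 profiles checked similarly; truth is weakly best in each.)
In every case the truthful report is at least as good as any alternative, so it is a dominant strategy.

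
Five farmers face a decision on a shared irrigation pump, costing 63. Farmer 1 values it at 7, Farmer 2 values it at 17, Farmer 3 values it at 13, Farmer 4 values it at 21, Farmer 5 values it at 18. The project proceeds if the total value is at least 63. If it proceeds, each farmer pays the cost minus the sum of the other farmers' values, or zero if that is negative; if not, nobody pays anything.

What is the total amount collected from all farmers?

Total value 76 ≥ cost 63, so it is built.
Farmer 1: others sum to 69; max(0, 63 - 69) = 0.
Farmer 2: others sum to 59; max(0, 63 - 59) = 4.
Farmer 3: others sum to 63; max(0, 63 - 63) = 0.
Farmer 4: others sum to 55; max(0, 63 - 55) = 8.
Farmer 5: others sum to 58; max(0, 63 - 58) = 5.
Total collected = 0 + 4 + 0 + 8 + 5 = 17.

17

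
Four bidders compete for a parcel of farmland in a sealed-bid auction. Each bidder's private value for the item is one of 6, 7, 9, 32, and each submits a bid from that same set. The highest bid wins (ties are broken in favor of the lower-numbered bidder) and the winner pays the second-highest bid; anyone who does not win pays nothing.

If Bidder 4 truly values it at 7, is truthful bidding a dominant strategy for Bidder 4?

Check each profile of the others' bids and compare truth against every alternative bid.
Others bid (6, 6, 6): truth gives 1, best alternative gives 1.
Others bid (6, 6, 7): truth gives 0, best alternative gives 0.
Others bid (6, 6, 9): truth gives 0, best alternative gives 0.
Others bid (6, 6, 32): truth gives 0, best alternative gives 0.
Others bid (6, 7, 6): truth gives 0, best alternative gives 0.
Others bid (6, 7, 7): truth gives 0, best alternative gives 0.
(Remaining 58 profiles checked similarly; truth is weakly best in each.)
In every case the truthful bid is at least as good as any alternative, so it is a dominant strategy.

Yes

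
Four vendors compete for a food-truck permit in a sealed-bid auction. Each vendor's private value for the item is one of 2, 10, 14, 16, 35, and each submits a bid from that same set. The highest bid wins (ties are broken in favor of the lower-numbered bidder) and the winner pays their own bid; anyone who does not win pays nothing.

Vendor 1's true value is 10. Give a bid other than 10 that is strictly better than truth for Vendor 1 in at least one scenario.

2

Suppose Vendor 2 bids 2, Vendor 3 bids 2 and Vendor 4 bids 2.
Bid 10: wins, pays 10, utility 10 - 10 = 0.
Bid 2: wins, pays 2, utility 10 - 2 = 8.
So bidding 2 beats truth here (8 > 0).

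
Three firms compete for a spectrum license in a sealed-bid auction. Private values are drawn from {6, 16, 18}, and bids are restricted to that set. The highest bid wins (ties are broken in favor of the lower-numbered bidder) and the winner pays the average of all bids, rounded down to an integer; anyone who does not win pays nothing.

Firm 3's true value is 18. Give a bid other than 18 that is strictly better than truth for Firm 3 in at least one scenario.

16

Suppose Firm 1 bids 6 and Firm 2 bids 6.
Bid 18: wins, pays 10, utility 18 - 10 = 8.
Bid 16: wins, pays 9, utility 18 - 9 = 9.
So bidding 16 beats truth here (9 > 8).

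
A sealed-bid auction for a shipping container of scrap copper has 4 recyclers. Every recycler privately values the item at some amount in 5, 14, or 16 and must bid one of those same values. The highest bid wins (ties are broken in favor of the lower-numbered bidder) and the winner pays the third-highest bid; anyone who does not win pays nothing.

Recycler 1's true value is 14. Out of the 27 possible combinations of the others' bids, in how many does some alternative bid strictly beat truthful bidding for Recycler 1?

Others bid (5, 5, 16): truth gives 0; bid 16 gives 9 > 0. Violating.
Others bid (5, 16, 5): truth gives 0; bid 16 gives 9 > 0. Violating.
Others bid (16, 5, 5): truth gives 0; bid 16 gives 9 > 0. Violating.
Others bid (5, 5, 5): truth gives 9; no alternative beats it.
Others bid (5, 5, 14): truth gives 9; no alternative beats it.
(Checking all 27 profiles: 3 have a profitable deviation, 24 do not.)

3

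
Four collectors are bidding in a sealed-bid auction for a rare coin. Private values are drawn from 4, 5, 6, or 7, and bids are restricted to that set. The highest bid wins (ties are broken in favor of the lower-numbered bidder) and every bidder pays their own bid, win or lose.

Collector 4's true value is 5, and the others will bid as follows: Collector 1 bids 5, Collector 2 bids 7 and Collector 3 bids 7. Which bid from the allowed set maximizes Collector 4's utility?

4

Bid 4: loses but pays 4, utility -4.
Bid 5: loses but pays 5, utility -5.
Bid 6: loses but pays 6, utility -6.
Bid 7: loses but pays 7, utility -7.
The best choice is 4 with utility -4.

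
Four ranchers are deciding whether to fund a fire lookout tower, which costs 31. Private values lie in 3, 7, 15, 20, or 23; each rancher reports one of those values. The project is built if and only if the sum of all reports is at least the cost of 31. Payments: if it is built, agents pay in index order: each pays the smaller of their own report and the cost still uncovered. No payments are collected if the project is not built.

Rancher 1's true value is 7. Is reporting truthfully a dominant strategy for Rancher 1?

No

Consider the case where Rancher 2 reports 3, Rancher 3 reports 3 and Rancher 4 reports 23.
Truthful report 7: project built, pays 7, utility 7 - 7 = 0.
Report 3 instead: project built, pays 3, utility 7 - 3 = 4.
Since 4 > 0, reporting 3 is strictly better here, so truthful reporting is not dominant.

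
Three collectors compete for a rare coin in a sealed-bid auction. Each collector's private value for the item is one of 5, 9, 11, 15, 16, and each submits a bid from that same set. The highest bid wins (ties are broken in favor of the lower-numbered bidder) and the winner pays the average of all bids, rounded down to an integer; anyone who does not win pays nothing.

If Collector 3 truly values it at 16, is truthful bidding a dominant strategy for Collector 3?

No

Consider the case where Collector 1 bids 5 and Collector 2 bids 5.
Truthful bid 16: wins, pays 8, utility 16 - 8 = 8.
Bid 9 instead: wins, pays 6, utility 16 - 6 = 10.
Since 10 > 8, bidding 9 is strictly better here, so truthful bidding is not dominant.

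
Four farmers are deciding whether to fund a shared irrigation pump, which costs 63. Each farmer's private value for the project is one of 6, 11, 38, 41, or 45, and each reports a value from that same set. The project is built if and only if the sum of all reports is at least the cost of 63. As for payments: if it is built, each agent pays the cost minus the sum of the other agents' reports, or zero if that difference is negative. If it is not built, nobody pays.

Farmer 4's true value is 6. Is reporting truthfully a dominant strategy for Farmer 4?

Check each profile of the others' reports and compare truth against every alternative report.
Others report (6, 6, 41): truth gives 0, best alternative gives -4.
Others report (6, 41, 6): truth gives 0, best alternative gives -4.
Others report (41, 6, 6): truth gives 0, best alternative gives -4.
Others report (6, 11, 38): truth gives 0, best alternative gives -2.
Others report (6, 38, 11): truth gives 0, best alternative gives -2.
Others report (11, 6, 38): truth gives 0, best alternative gives -2.
(Remaining 119 profiles checked similarly; truth is weakly best in each.)
In every case the truthful report is at least as good as any alternative, so it is a dominant strategy.

Yes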